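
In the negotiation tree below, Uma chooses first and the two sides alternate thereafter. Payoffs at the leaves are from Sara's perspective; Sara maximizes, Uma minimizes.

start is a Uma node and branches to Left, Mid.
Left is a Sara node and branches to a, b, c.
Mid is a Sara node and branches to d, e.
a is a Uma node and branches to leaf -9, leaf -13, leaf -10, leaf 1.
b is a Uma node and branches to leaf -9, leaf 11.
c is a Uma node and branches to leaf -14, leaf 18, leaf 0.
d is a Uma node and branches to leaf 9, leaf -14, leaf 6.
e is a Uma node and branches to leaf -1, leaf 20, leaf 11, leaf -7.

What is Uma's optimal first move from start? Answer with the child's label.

a (Uma): min(-9, -13, -10, 1) = -13
b (Uma): min(-9, 11) = -9
c (Uma): min(-14, 18, 0) = -14
Left (Sara): max(-13, -9, -14) = -9
d (Uma): min(9, -14, 6) = -14
e (Uma): min(-1, 20, 11, -7) = -7
Mid (Sara): max(-14, -7) = -7
start (Uma): min(-9, -7) = -9
Uma at start wants the lowest of {Left=-9, Mid=-7}, so chooses Left.

Left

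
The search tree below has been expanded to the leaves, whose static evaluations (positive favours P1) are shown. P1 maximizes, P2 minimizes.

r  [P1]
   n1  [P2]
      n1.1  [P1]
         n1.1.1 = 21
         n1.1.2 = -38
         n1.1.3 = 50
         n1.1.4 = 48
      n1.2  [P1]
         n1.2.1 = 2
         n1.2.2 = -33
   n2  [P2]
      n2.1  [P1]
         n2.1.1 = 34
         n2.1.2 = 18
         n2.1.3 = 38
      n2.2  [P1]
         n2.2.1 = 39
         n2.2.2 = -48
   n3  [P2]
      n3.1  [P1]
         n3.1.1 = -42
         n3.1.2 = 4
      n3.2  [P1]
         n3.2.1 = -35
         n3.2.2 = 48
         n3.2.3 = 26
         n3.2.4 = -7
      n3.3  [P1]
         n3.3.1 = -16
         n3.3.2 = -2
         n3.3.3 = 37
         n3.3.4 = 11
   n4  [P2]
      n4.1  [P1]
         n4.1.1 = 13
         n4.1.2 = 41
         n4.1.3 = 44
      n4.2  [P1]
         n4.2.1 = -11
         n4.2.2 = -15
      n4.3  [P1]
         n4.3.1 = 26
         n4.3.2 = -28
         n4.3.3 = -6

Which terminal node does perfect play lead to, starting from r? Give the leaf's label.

n1.1 (P1): max(21, -38, 50, 48) = 50
n1.2 (P1): max(2, -33) = 2
n1 (P2): min(50, 2) = 2
n2.1 (P1): max(34, 18, 38) = 38
n2.2 (P1): max(39, -48) = 39
n2 (P2): min(38, 39) = 38
n3.1 (P1): max(-42, 4) = 4
n3.2 (P1): max(-35, 48, 26, -7) = 48
n3.3 (P1): max(-16, -2, 37, 11) = 37
n3 (P2): min(4, 48, 37) = 4
n4.1 (P1): max(13, 41, 44) = 44
n4.2 (P1): max(-11, -15) = -11
n4.3 (P1): max(26, -28, -6) = 26
n4 (P2): min(44, -11, 26) = -11
r (P1): max(2, 38, 4, -11) = 38
At r, P1 picks n2 (highest: 38).
At n2, P2 picks n2.1 (lowest: 38).
At n2.1, P1 picks n2.1.3 (highest: 38).
Terminal value 38.

n2.1.3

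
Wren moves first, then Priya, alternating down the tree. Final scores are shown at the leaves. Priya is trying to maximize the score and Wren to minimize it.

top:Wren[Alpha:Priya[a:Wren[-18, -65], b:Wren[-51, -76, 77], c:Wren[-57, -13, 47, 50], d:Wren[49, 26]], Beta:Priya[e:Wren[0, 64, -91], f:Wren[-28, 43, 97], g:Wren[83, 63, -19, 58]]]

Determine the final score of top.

-19

a (Wren): min(-18, -65) = -65
b (Wren): min(-51, -76, 77) = -76
c (Wren): min(-57, -13, 47, 50) = -57
d (Wren): min(49, 26) = 26
Alpha (Priya): max(-65, -76, -57, 26) = 26
e (Wren): min(0, 64, -91) = -91
f (Wren): min(-28, 43, 97) = -28
g (Wren): min(83, 63, -19, 58) = -19
Beta (Priya): max(-91, -28, -19) = -19
top (Wren): min(26, -19) = -19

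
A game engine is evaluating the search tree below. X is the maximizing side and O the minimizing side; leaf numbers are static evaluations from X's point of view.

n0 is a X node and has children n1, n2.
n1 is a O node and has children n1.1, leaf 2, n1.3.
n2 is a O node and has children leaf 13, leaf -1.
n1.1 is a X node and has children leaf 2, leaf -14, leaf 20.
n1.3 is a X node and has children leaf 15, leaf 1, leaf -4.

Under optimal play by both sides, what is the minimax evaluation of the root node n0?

n1.1 (X): max(2, -14, 20) = 20
n1.3 (X): max(15, 1, -4) = 15
n1 (O): min(20, 2, 15) = 2
n2 (O): min(13, -1) = -1
n0 (X): max(2, -1) = 2

2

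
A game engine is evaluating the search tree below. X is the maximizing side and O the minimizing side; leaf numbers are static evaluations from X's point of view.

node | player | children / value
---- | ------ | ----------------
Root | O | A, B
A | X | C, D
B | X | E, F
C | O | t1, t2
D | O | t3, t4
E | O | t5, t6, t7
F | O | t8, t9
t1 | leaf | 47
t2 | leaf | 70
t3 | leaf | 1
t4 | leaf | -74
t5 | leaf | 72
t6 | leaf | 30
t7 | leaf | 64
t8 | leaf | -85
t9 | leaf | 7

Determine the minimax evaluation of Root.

30

C (O): min(47, 70) = 47
D (O): min(1, -74) = -74
A (X): max(47, -74) = 47
E (O): min(72, 30, 64) = 30
F (O): min(-85, 7) = -85
B (X): max(30, -85) = 30
Root (O): min(47, 30) = 30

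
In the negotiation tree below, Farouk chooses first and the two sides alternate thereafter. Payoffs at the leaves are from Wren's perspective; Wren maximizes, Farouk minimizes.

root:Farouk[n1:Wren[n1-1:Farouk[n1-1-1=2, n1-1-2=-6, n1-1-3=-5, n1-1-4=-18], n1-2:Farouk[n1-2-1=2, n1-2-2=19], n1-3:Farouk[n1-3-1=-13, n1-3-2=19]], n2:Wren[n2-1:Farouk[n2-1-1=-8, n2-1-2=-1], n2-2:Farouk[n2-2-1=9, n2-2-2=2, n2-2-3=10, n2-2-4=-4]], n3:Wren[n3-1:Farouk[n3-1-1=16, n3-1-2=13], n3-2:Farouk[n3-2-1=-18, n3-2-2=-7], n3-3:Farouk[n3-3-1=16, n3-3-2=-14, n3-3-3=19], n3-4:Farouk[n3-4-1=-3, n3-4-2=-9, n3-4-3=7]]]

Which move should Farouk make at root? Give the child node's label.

n1-1 (Farouk): min(2, -6, -5, -18) = -18
n1-2 (Farouk): min(2, 19) = 2
n1-3 (Farouk): min(-13, 19) = -13
n1 (Wren): max(-18, 2, -13) = 2
n2-1 (Farouk): min(-8, -1) = -8
n2-2 (Farouk): min(9, 2, 10, -4) = -4
n2 (Wren): max(-8, -4) = -4
n3-1 (Farouk): min(16, 13) = 13
n3-2 (Farouk): min(-18, -7) = -18
n3-3 (Farouk): min(16, -14, 19) = -14
n3-4 (Farouk): min(-3, -9, 7) = -9
n3 (Wren): max(13, -18, -14, -9) = 13
root (Farouk): min(2, -4, 13) = -4
Farouk at root wants the lowest of {n1=2, n2=-4, n3=13}, so chooses n2.

n2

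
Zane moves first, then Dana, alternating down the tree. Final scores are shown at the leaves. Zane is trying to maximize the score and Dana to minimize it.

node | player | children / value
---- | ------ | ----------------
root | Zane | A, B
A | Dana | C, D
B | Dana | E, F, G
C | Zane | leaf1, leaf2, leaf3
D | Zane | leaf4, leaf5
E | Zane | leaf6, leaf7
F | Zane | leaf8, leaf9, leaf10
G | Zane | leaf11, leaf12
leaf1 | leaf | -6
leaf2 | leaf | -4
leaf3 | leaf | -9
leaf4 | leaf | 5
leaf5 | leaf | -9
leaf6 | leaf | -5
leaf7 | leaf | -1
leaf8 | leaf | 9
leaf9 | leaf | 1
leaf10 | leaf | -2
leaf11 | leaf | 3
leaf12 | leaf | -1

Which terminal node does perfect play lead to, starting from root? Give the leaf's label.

C (Zane): max(-6, -4, -9) = -4
D (Zane): max(5, -9) = 5
A (Dana): min(-4, 5) = -4
E (Zane): max(-5, -1) = -1
F (Zane): max(9, 1, -2) = 9
G (Zane): max(3, -1) = 3
B (Dana): min(-1, 9, 3) = -1
root (Zane): max(-4, -1) = -1
At root, Zane picks B (highest: -1).
At B, Dana picks E (lowest: -1).
At E, Zane picks leaf7 (highest: -1).
Terminal value -1.

leaf7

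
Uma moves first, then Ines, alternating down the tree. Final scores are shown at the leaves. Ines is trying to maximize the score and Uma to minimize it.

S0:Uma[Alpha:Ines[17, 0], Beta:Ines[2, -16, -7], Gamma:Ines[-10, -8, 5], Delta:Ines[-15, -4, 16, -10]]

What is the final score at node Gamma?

Gamma (Ines): max(-10, -8, 5) = 5

5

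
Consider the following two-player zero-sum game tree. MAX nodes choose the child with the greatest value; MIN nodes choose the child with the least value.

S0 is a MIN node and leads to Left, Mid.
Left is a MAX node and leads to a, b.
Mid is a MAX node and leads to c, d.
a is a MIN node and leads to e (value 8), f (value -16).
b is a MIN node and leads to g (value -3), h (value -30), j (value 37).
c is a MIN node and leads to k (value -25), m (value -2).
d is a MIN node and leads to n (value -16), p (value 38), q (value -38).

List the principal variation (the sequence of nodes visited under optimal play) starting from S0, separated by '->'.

S0 -> Mid -> c -> k

a (MIN): min(8, -16) = -16
b (MIN): min(-3, -30, 37) = -30
Left (MAX): max(-16, -30) = -16
c (MIN): min(-25, -2) = -25
d (MIN): min(-16, 38, -38) = -38
Mid (MAX): max(-25, -38) = -25
S0 (MIN): min(-16, -25) = -25
At S0, MIN picks Mid (lowest: -25).
At Mid, MAX picks c (highest: -25).
At c, MIN picks k (lowest: -25).
Terminal value -25.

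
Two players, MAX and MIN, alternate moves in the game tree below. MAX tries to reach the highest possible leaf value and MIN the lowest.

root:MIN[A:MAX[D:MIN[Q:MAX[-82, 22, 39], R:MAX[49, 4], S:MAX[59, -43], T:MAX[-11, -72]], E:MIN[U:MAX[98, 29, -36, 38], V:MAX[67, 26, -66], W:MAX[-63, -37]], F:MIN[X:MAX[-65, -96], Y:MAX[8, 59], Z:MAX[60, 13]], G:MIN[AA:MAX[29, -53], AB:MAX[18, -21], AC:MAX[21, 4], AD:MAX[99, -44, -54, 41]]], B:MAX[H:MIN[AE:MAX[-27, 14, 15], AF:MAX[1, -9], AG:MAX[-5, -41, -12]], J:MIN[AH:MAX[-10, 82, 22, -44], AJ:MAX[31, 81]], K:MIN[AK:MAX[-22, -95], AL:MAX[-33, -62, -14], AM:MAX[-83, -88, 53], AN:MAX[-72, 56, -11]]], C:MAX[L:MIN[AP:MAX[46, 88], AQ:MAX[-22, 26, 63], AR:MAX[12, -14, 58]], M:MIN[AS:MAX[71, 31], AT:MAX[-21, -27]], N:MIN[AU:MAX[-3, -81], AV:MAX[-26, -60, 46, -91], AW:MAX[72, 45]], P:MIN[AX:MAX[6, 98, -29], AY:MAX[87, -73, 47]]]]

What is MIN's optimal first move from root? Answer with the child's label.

A

Q (MAX): max(-82, 22, 39) = 39
R (MAX): max(49, 4) = 49
S (MAX): max(59, -43) = 59
T (MAX): max(-11, -72) = -11
D (MIN): min(39, 49, 59, -11) = -11
U (MAX): max(98, 29, -36, 38) = 98
V (MAX): max(67, 26, -66) = 67
W (MAX): max(-63, -37) = -37
E (MIN): min(98, 67, -37) = -37
X (MAX): max(-65, -96) = -65
Y (MAX): max(8, 59) = 59
Z (MAX): max(60, 13) = 60
F (MIN): min(-65, 59, 60) = -65
AA (MAX): max(29, -53) = 29
AB (MAX): max(18, -21) = 18
AC (MAX): max(21, 4) = 21
AD (MAX): max(99, -44, -54, 41) = 99
G (MIN): min(29, 18, 21, 99) = 18
A (MAX): max(-11, -37, -65, 18) = 18
AE (MAX): max(-27, 14, 15) = 15
AF (MAX): max(1, -9) = 1
AG (MAX): max(-5, -41, -12) = -5
H (MIN): min(15, 1, -5) = -5
AH (MAX): max(-10, 82, 22, -44) = 82
AJ (MAX): max(31, 81) = 81
J (MIN): min(82, 81) = 81
AK (MAX): max(-22, -95) = -22
AL (MAX): max(-33, -62, -14) = -14
AM (MAX): max(-83, -88, 53) = 53
AN (MAX): max(-72, 56, -11) = 56
K (MIN): min(-22, -14, 53, 56) = -22
B (MAX): max(-5, 81, -22) = 81
AP (MAX): max(46, 88) = 88
AQ (MAX): max(-22, 26, 63) = 63
AR (MAX): max(12, -14, 58) = 58
L (MIN): min(88, 63, 58) = 58
AS (MAX): max(71, 31) = 71
AT (MAX): max(-21, -27) = -21
M (MIN): min(71, -21) = -21
AU (MAX): max(-3, -81) = -3
AV (MAX): max(-26, -60, 46, -91) = 46
AW (MAX): max(72, 45) = 72
N (MIN): min(-3, 46, 72) = -3
AX (MAX): max(6, 98, -29) = 98
AY (MAX): max(87, -73, 47) = 87
P (MIN): min(98, 87) = 87
C (MAX): max(58, -21, -3, 87) = 87
root (MIN): min(18, 81, 87) = 18
MIN at root wants the lowest of {A=18, B=81, C=87}, so chooses A.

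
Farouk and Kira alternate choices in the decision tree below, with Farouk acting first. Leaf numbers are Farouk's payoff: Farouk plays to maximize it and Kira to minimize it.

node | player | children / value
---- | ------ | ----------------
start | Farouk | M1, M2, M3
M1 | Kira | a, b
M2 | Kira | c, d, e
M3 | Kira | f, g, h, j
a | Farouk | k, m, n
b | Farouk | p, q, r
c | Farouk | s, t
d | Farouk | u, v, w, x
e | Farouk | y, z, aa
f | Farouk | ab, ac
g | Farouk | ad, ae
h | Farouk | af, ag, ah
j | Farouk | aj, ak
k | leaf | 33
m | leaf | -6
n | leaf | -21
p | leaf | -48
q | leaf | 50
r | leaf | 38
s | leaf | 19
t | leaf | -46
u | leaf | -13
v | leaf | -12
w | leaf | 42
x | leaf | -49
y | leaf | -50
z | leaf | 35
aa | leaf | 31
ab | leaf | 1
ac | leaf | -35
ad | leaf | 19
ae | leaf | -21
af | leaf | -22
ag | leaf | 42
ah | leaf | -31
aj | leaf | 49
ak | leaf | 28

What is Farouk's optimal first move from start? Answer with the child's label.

a (Farouk): max(33, -6, -21) = 33
b (Farouk): max(-48, 50, 38) = 50
M1 (Kira): min(33, 50) = 33
c (Farouk): max(19, -46) = 19
d (Farouk): max(-13, -12, 42, -49) = 42
e (Farouk): max(-50, 35, 31) = 35
M2 (Kira): min(19, 42, 35) = 19
f (Farouk): max(1, -35) = 1
g (Farouk): max(19, -21) = 19
h (Farouk): max(-22, 42, -31) = 42
j (Farouk): max(49, 28) = 49
M3 (Kira): min(1, 19, 42, 49) = 1
start (Farouk): max(33, 19, 1) = 33
Farouk at start wants the highest of {M1=33, M2=19, M3=1}, so chooses M1.

M1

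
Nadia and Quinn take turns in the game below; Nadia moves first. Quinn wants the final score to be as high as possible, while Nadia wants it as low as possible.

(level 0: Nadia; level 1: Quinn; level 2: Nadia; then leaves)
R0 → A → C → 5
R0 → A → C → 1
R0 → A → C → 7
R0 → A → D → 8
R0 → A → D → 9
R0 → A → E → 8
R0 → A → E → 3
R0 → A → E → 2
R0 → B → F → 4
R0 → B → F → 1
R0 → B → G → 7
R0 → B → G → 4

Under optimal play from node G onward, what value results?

4

G (Nadia): min(7, 4) = 4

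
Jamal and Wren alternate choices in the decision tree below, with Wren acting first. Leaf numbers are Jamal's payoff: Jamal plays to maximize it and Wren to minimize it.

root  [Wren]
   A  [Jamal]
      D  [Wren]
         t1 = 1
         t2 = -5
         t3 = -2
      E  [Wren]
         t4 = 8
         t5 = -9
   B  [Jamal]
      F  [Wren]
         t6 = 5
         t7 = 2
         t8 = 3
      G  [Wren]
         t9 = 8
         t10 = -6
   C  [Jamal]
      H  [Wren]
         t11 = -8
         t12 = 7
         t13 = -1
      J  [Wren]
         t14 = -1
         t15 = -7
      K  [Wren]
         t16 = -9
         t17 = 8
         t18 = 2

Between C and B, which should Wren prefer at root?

C

H (Wren): min(-8, 7, -1) = -8
J (Wren): min(-1, -7) = -7
K (Wren): min(-9, 8, 2) = -9
C (Jamal): max(-8, -7, -9) = -7
F (Wren): min(5, 2, 3) = 2
G (Wren): min(8, -6) = -6
B (Jamal): max(2, -6) = 2
Wren prefers the lower value; C=-7, B=2. C is better since -7 < 2.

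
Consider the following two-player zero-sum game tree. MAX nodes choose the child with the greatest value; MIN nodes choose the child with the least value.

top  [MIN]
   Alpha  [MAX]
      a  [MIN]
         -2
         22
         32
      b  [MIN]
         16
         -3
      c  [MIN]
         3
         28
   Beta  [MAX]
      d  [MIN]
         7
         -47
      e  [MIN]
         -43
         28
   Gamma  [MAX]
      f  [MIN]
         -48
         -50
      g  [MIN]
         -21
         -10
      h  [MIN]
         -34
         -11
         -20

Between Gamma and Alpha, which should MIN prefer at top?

Gamma

f (MIN): min(-48, -50) = -50
g (MIN): min(-21, -10) = -21
h (MIN): min(-34, -11, -20) = -34
Gamma (MAX): max(-50, -21, -34) = -21
a (MIN): min(-2, 22, 32) = -2
b (MIN): min(16, -3) = -3
c (MIN): min(3, 28) = 3
Alpha (MAX): max(-2, -3, 3) = 3
MIN prefers the lower value; Gamma=-21, Alpha=3. Gamma is better since -21 < 3.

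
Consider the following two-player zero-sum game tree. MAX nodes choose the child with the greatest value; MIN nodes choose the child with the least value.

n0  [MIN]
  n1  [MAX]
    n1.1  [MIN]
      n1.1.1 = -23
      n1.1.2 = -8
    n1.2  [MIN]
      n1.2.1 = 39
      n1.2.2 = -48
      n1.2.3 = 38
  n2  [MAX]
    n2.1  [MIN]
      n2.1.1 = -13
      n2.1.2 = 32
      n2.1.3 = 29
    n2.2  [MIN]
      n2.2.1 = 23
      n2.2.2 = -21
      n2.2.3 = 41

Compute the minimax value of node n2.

-13

n2.1 (MIN): min(-13, 32, 29) = -13
n2.2 (MIN): min(23, -21, 41) = -21
n2 (MAX): max(-13, -21) = -13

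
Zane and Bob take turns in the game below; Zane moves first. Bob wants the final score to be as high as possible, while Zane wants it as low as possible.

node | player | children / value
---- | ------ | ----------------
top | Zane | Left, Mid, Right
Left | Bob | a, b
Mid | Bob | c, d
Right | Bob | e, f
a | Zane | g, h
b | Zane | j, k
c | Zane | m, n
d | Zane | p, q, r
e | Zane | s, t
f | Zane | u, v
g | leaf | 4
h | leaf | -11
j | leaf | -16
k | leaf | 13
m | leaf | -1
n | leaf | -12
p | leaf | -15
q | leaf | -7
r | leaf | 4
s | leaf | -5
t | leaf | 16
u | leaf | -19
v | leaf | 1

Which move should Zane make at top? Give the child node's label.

a (Zane): min(4, -11) = -11
b (Zane): min(-16, 13) = -16
Left (Bob): max(-11, -16) = -11
c (Zane): min(-1, -12) = -12
d (Zane): min(-15, -7, 4) = -15
Mid (Bob): max(-12, -15) = -12
e (Zane): min(-5, 16) = -5
f (Zane): min(-19, 1) = -19
Right (Bob): max(-5, -19) = -5
top (Zane): min(-11, -12, -5) = -12
Zane at top wants the lowest of {Left=-11, Mid=-12, Right=-5}, so chooses Mid.

Mid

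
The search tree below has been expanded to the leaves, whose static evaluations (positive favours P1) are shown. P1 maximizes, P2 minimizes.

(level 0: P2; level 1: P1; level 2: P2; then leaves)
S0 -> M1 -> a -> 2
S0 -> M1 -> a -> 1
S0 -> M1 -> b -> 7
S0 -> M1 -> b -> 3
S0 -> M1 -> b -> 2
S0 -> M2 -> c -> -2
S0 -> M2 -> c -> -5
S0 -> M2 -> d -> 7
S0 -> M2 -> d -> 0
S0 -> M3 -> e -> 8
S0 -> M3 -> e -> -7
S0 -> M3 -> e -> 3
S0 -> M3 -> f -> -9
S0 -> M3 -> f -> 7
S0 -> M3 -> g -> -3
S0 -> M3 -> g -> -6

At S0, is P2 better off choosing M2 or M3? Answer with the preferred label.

c (P2): min(-2, -5) = -5
d (P2): min(7, 0) = 0
M2 (P1): max(-5, 0) = 0
e (P2): min(8, -7, 3) = -7
f (P2): min(-9, 7) = -9
g (P2): min(-3, -6) = -6
M3 (P1): max(-7, -9, -6) = -6
P2 prefers the lower value; M2=0, M3=-6. M3 is better since -6 < 0.

M3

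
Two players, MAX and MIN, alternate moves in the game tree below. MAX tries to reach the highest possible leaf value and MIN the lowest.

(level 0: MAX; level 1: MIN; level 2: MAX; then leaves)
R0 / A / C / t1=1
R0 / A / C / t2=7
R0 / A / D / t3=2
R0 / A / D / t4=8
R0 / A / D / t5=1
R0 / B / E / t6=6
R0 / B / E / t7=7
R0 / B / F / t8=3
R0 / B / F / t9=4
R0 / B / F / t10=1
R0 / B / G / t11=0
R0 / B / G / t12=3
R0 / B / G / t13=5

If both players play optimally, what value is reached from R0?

7

C (MAX): max(1, 7) = 7
D (MAX): max(2, 8, 1) = 8
A (MIN): min(7, 8) = 7
E (MAX): max(6, 7) = 7
F (MAX): max(3, 4, 1) = 4
G (MAX): max(0, 3, 5) = 5
B (MIN): min(7, 4, 5) = 4
R0 (MAX): max(7, 4) = 7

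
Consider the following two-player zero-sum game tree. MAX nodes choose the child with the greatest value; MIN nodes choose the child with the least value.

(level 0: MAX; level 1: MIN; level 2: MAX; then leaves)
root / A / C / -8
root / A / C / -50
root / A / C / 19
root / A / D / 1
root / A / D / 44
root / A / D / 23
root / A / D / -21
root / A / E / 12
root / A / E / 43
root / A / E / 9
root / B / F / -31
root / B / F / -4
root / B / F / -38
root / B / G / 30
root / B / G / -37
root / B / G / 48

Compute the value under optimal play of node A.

C (MAX): max(-8, -50, 19) = 19
D (MAX): max(1, 44, 23, -21) = 44
E (MAX): max(12, 43, 9) = 43
A (MIN): min(19, 44, 43) = 19

19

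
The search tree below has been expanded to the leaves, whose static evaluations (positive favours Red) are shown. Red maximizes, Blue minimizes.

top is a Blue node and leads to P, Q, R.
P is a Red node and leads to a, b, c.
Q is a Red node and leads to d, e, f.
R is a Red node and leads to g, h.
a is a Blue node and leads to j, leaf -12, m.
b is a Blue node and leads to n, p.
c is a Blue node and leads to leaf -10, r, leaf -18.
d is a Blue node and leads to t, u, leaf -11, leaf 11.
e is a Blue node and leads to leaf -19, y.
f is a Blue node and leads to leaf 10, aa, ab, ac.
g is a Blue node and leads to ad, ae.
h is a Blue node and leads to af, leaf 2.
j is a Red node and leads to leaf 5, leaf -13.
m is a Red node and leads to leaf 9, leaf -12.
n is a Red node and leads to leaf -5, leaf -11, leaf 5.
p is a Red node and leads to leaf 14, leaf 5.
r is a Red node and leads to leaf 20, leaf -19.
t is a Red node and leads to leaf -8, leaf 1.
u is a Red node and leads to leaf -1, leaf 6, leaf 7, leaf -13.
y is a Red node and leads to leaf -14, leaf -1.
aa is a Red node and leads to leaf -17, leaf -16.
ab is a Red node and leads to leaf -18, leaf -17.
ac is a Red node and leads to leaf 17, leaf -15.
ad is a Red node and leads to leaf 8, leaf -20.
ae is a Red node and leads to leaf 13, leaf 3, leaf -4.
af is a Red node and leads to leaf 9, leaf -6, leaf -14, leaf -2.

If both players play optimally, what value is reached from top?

j (Red): max(5, -13) = 5
m (Red): max(9, -12) = 9
a (Blue): min(5, -12, 9) = -12
n (Red): max(-5, -11, 5) = 5
p (Red): max(14, 5) = 14
b (Blue): min(5, 14) = 5
r (Red): max(20, -19) = 20
c (Blue): min(-10, 20, -18) = -18
P (Red): max(-12, 5, -18) = 5
t (Red): max(-8, 1) = 1
u (Red): max(-1, 6, 7, -13) = 7
d (Blue): min(1, 7, -11, 11) = -11
y (Red): max(-14, -1) = -1
e (Blue): min(-19, -1) = -19
aa (Red): max(-17, -16) = -16
ab (Red): max(-18, -17) = -17
ac (Red): max(17, -15) = 17
f (Blue): min(10, -16, -17, 17) = -17
Q (Red): max(-11, -19, -17) = -11
ad (Red): max(8, -20) = 8
ae (Red): max(13, 3, -4) = 13
g (Blue): min(8, 13) = 8
af (Red): max(9, -6, -14, -2) = 9
h (Blue): min(9, 2) = 2
R (Red): max(8, 2) = 8
top (Blue): min(5, -11, 8) = -11

-11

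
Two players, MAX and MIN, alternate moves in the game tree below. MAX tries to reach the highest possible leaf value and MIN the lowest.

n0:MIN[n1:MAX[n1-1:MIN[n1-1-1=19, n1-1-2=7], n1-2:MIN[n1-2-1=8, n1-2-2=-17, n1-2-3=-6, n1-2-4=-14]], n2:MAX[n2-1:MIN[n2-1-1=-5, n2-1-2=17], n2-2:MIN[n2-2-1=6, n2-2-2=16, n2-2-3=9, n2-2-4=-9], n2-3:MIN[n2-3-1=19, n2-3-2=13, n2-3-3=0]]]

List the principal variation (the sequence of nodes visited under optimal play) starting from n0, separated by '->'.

n0 -> n2 -> n2-3 -> n2-3-3

n1-1 (MIN): min(19, 7) = 7
n1-2 (MIN): min(8, -17, -6, -14) = -17
n1 (MAX): max(7, -17) = 7
n2-1 (MIN): min(-5, 17) = -5
n2-2 (MIN): min(6, 16, 9, -9) = -9
n2-3 (MIN): min(19, 13, 0) = 0
n2 (MAX): max(-5, -9, 0) = 0
n0 (MIN): min(7, 0) = 0
At n0, MIN picks n2 (lowest: 0).
At n2, MAX picks n2-3 (highest: 0).
At n2-3, MIN picks n2-3-3 (lowest: 0).
Terminal value 0.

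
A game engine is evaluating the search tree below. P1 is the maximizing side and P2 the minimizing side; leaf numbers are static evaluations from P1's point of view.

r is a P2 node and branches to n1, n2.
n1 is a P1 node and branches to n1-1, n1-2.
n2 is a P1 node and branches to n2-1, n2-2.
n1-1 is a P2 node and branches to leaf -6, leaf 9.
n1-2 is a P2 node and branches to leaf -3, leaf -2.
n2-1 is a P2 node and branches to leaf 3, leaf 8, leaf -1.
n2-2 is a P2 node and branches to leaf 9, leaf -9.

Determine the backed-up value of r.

n1-1 (P2): min(-6, 9) = -6
n1-2 (P2): min(-3, -2) = -3
n1 (P1): max(-6, -3) = -3
n2-1 (P2): min(3, 8, -1) = -1
n2-2 (P2): min(9, -9) = -9
n2 (P1): max(-1, -9) = -1
r (P2): min(-3, -1) = -3

-3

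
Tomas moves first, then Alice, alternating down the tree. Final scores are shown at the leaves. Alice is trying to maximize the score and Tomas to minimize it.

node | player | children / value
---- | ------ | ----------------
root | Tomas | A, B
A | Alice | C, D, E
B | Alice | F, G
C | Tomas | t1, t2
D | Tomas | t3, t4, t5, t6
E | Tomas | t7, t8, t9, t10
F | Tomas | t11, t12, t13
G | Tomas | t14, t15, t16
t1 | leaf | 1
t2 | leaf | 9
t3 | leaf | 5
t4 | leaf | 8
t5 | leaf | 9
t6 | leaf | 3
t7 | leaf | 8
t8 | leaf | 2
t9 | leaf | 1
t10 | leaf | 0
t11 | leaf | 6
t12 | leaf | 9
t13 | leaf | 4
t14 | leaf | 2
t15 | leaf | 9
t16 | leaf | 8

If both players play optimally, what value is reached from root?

3

C (Tomas): min(1, 9) = 1
D (Tomas): min(5, 8, 9, 3) = 3
E (Tomas): min(8, 2, 1, 0) = 0
A (Alice): max(1, 3, 0) = 3
F (Tomas): min(6, 9, 4) = 4
G (Tomas): min(2, 9, 8) = 2
B (Alice): max(4, 2) = 4
root (Tomas): min(3, 4) = 3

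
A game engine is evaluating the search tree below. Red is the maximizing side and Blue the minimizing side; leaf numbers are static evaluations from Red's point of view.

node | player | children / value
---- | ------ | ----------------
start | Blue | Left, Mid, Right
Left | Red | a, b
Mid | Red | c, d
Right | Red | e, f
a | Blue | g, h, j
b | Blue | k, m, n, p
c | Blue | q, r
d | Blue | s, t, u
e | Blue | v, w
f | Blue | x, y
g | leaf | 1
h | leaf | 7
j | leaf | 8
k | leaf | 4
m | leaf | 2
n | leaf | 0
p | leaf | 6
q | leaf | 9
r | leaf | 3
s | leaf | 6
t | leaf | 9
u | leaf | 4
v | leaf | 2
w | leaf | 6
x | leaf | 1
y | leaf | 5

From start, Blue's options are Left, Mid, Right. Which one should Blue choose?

a (Blue): min(1, 7, 8) = 1
b (Blue): min(4, 2, 0, 6) = 0
Left (Red): max(1, 0) = 1
c (Blue): min(9, 3) = 3
d (Blue): min(6, 9, 4) = 4
Mid (Red): max(3, 4) = 4
e (Blue): min(2, 6) = 2
f (Blue): min(1, 5) = 1
Right (Red): max(2, 1) = 2
start (Blue): min(1, 4, 2) = 1
Blue at start wants the lowest of {Left=1, Mid=4, Right=2}, so chooses Left.

Left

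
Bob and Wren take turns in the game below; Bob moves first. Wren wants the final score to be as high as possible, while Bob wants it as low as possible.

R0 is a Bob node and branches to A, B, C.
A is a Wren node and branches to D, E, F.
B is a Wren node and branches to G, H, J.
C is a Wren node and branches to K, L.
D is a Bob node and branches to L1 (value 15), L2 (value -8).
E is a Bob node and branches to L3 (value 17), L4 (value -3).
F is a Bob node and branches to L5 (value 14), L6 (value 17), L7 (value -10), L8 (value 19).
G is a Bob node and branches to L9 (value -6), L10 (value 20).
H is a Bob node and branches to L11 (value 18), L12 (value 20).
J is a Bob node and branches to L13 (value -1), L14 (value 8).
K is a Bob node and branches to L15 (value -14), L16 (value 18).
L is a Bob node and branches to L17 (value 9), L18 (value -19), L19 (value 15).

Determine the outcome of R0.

D (Bob): min(15, -8) = -8
E (Bob): min(17, -3) = -3
F (Bob): min(14, 17, -10, 19) = -10
A (Wren): max(-8, -3, -10) = -3
G (Bob): min(-6, 20) = -6
H (Bob): min(18, 20) = 18
J (Bob): min(-1, 8) = -1
B (Wren): max(-6, 18, -1) = 18
K (Bob): min(-14, 18) = -14
L (Bob): min(9, -19, 15) = -19
C (Wren): max(-14, -19) = -14
R0 (Bob): min(-3, 18, -14) = -14

-14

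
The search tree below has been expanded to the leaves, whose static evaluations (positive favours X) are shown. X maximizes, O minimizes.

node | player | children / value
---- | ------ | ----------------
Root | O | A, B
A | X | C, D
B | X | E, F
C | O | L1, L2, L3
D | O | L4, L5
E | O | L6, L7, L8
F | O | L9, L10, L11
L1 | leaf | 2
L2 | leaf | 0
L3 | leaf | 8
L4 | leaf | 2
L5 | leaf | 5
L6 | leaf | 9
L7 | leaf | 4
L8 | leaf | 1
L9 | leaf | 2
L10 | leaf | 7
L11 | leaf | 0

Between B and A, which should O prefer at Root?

E (O): min(9, 4, 1) = 1
F (O): min(2, 7, 0) = 0
B (X): max(1, 0) = 1
C (O): min(2, 0, 8) = 0
D (O): min(2, 5) = 2
A (X): max(0, 2) = 2
O prefers the lower value; B=1, A=2. B is better since 1 < 2.

B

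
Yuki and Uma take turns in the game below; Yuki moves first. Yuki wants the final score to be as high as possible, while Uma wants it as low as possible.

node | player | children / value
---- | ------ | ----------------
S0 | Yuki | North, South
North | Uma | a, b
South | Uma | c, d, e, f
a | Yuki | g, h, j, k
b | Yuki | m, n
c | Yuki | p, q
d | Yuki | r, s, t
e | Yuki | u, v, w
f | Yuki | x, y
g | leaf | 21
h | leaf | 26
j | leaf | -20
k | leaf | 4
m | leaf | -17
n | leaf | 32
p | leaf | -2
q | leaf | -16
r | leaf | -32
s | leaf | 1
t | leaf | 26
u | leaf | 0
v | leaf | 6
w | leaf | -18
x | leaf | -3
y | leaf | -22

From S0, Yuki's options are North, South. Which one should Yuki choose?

North

a (Yuki): max(21, 26, -20, 4) = 26
b (Yuki): max(-17, 32) = 32
North (Uma): min(26, 32) = 26
c (Yuki): max(-2, -16) = -2
d (Yuki): max(-32, 1, 26) = 26
e (Yuki): max(0, 6, -18) = 6
f (Yuki): max(-3, -22) = -3
South (Uma): min(-2, 26, 6, -3) = -3
S0 (Yuki): max(26, -3) = 26
Yuki at S0 wants the highest of {North=26, South=-3}, so chooses North.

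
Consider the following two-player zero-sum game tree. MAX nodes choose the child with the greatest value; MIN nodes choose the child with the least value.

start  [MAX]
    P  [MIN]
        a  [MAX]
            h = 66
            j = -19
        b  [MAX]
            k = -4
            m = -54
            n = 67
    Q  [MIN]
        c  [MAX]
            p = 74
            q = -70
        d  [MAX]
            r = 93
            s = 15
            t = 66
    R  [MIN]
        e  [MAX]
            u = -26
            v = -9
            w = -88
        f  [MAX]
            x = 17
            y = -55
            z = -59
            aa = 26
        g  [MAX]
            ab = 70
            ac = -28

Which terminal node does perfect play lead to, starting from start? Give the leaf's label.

a (MAX): max(66, -19) = 66
b (MAX): max(-4, -54, 67) = 67
P (MIN): min(66, 67) = 66
c (MAX): max(74, -70) = 74
d (MAX): max(93, 15, 66) = 93
Q (MIN): min(74, 93) = 74
e (MAX): max(-26, -9, -88) = -9
f (MAX): max(17, -55, -59, 26) = 26
g (MAX): max(70, -28) = 70
R (MIN): min(-9, 26, 70) = -9
start (MAX): max(66, 74, -9) = 74
At start, MAX picks Q (highest: 74).
At Q, MIN picks c (lowest: 74).
At c, MAX picks p (highest: 74).
Terminal value 74.

p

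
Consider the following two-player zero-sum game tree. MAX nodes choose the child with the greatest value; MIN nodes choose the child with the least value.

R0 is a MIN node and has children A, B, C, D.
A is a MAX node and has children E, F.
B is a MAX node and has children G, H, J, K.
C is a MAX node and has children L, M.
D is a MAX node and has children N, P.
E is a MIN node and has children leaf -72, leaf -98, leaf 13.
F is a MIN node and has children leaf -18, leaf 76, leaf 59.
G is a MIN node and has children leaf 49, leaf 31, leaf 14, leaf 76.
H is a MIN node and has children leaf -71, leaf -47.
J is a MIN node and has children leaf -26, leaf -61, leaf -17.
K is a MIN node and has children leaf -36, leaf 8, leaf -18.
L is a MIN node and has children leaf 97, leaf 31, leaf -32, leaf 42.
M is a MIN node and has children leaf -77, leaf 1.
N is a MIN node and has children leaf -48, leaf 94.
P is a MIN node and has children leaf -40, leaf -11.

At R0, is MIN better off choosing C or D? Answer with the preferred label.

L (MIN): min(97, 31, -32, 42) = -32
M (MIN): min(-77, 1) = -77
C (MAX): max(-32, -77) = -32
N (MIN): min(-48, 94) = -48
P (MIN): min(-40, -11) = -40
D (MAX): max(-48, -40) = -40
MIN prefers the lower value; C=-32, D=-40. D is better since -40 < -32.

D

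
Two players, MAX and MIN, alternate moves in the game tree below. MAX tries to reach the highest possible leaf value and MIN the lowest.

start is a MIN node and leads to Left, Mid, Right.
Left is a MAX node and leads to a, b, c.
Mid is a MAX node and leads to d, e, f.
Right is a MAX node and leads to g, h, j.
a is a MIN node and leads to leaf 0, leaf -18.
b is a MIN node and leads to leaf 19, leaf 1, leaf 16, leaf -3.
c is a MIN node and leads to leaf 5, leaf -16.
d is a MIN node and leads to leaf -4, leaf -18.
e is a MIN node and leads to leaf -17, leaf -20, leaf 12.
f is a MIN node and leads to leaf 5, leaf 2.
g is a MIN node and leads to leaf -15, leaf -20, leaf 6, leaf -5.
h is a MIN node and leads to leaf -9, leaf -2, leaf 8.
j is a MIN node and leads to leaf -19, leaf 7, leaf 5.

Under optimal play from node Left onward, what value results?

-3

a (MIN): min(0, -18) = -18
b (MIN): min(19, 1, 16, -3) = -3
c (MIN): min(5, -16) = -16
Left (MAX): max(-18, -3, -16) = -3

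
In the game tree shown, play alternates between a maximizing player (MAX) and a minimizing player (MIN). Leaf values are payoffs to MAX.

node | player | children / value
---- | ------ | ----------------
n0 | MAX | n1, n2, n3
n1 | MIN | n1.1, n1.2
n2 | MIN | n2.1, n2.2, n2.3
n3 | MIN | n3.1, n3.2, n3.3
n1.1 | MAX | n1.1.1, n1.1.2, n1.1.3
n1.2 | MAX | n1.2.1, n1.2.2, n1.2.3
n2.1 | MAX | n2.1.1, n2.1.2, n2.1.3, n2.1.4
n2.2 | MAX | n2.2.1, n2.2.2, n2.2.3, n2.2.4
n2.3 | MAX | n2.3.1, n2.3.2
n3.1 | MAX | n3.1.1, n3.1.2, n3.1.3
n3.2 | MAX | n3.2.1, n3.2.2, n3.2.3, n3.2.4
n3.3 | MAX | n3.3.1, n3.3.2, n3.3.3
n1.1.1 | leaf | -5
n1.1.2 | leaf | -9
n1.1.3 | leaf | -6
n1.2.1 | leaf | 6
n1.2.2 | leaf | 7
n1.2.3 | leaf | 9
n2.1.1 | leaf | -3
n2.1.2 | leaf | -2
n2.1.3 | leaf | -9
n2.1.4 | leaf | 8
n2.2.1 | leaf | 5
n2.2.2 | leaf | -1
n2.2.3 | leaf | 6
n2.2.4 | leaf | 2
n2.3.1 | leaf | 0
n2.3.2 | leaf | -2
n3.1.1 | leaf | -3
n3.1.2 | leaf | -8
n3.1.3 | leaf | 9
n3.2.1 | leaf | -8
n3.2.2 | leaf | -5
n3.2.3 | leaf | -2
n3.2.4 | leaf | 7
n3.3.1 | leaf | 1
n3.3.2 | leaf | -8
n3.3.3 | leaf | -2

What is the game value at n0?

1

n1.1 (MAX): max(-5, -9, -6) = -5
n1.2 (MAX): max(6, 7, 9) = 9
n1 (MIN): min(-5, 9) = -5
n2.1 (MAX): max(-3, -2, -9, 8) = 8
n2.2 (MAX): max(5, -1, 6, 2) = 6
n2.3 (MAX): max(0, -2) = 0
n2 (MIN): min(8, 6, 0) = 0
n3.1 (MAX): max(-3, -8, 9) = 9
n3.2 (MAX): max(-8, -5, -2, 7) = 7
n3.3 (MAX): max(1, -8, -2) = 1
n3 (MIN): min(9, 7, 1) = 1
n0 (MAX): max(-5, 0, 1) = 1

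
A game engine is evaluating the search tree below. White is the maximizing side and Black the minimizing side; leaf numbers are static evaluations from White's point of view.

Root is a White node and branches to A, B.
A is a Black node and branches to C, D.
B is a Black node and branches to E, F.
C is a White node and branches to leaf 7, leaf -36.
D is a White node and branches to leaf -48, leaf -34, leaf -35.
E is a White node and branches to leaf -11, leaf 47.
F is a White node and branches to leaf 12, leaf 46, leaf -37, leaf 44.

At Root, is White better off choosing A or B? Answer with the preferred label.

B

C (White): max(7, -36) = 7
D (White): max(-48, -34, -35) = -34
A (Black): min(7, -34) = -34
E (White): max(-11, 47) = 47
F (White): max(12, 46, -37, 44) = 46
B (Black): min(47, 46) = 46
White prefers the higher value; A=-34, B=46. B is better since 46 > -34.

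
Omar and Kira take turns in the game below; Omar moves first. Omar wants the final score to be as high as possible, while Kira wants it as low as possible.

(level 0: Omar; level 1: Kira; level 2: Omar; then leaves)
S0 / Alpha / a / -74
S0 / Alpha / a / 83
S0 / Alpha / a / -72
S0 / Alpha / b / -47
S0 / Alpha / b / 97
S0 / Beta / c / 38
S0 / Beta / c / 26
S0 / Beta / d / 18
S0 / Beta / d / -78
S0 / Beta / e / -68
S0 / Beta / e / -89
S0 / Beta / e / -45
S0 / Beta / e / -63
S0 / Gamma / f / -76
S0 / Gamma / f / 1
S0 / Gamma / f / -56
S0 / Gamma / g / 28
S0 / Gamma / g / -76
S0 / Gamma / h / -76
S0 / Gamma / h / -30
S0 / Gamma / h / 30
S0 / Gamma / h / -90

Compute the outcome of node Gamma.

f (Omar): max(-76, 1, -56) = 1
g (Omar): max(28, -76) = 28
h (Omar): max(-76, -30, 30, -90) = 30
Gamma (Kira): min(1, 28, 30) = 1

1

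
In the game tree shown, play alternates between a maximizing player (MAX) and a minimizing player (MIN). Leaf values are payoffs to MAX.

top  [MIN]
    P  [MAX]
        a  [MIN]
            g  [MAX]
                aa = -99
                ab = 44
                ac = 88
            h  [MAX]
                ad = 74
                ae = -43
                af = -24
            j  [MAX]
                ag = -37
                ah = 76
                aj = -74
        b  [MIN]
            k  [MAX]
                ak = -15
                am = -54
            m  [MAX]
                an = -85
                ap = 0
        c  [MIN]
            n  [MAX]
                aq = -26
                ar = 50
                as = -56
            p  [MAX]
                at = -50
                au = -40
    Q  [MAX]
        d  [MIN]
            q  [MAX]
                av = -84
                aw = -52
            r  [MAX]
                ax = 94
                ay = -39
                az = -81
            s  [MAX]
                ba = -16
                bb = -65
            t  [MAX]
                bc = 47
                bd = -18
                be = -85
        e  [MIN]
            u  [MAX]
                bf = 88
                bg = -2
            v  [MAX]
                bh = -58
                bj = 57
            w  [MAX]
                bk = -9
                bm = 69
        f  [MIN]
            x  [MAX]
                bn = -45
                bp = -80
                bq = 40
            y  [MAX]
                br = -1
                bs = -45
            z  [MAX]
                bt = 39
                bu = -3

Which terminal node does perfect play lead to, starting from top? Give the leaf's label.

g (MAX): max(-99, 44, 88) = 88
h (MAX): max(74, -43, -24) = 74
j (MAX): max(-37, 76, -74) = 76
a (MIN): min(88, 74, 76) = 74
k (MAX): max(-15, -54) = -15
m (MAX): max(-85, 0) = 0
b (MIN): min(-15, 0) = -15
n (MAX): max(-26, 50, -56) = 50
p (MAX): max(-50, -40) = -40
c (MIN): min(50, -40) = -40
P (MAX): max(74, -15, -40) = 74
q (MAX): max(-84, -52) = -52
r (MAX): max(94, -39, -81) = 94
s (MAX): max(-16, -65) = -16
t (MAX): max(47, -18, -85) = 47
d (MIN): min(-52, 94, -16, 47) = -52
u (MAX): max(88, -2) = 88
v (MAX): max(-58, 57) = 57
w (MAX): max(-9, 69) = 69
e (MIN): min(88, 57, 69) = 57
x (MAX): max(-45, -80, 40) = 40
y (MAX): max(-1, -45) = -1
z (MAX): max(39, -3) = 39
f (MIN): min(40, -1, 39) = -1
Q (MAX): max(-52, 57, -1) = 57
top (MIN): min(74, 57) = 57
At top, MIN picks Q (lowest: 57).
At Q, MAX picks e (highest: 57).
At e, MIN picks v (lowest: 57).
At v, MAX picks bj (highest: 57).
Terminal value 57.

bj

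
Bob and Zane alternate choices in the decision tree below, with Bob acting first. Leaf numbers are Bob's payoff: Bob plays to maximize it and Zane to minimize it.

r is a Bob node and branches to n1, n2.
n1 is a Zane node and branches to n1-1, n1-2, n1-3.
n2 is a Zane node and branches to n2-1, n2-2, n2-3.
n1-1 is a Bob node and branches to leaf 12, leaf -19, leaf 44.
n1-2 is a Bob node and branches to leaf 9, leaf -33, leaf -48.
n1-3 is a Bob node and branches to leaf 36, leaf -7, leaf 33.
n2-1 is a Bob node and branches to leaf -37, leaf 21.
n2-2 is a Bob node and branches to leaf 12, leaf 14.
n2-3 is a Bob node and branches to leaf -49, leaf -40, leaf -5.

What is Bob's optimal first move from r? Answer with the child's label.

n1

n1-1 (Bob): max(12, -19, 44) = 44
n1-2 (Bob): max(9, -33, -48) = 9
n1-3 (Bob): max(36, -7, 33) = 36
n1 (Zane): min(44, 9, 36) = 9
n2-1 (Bob): max(-37, 21) = 21
n2-2 (Bob): max(12, 14) = 14
n2-3 (Bob): max(-49, -40, -5) = -5
n2 (Zane): min(21, 14, -5) = -5
r (Bob): max(9, -5) = 9
Bob at r wants the highest of {n1=9, n2=-5}, so chooses n1.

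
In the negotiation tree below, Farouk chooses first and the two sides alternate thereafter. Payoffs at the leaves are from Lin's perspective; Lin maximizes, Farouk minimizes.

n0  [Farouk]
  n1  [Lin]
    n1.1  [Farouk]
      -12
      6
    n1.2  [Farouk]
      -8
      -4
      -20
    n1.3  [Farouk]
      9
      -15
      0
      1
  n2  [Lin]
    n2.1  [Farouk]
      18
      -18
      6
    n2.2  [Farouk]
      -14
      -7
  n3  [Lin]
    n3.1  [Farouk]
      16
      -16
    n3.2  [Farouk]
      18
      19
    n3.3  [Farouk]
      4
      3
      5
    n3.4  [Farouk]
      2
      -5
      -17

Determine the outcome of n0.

-14

n1.1 (Farouk): min(-12, 6) = -12
n1.2 (Farouk): min(-8, -4, -20) = -20
n1.3 (Farouk): min(9, -15, 0, 1) = -15
n1 (Lin): max(-12, -20, -15) = -12
n2.1 (Farouk): min(18, -18, 6) = -18
n2.2 (Farouk): min(-14, -7) = -14
n2 (Lin): max(-18, -14) = -14
n3.1 (Farouk): min(16, -16) = -16
n3.2 (Farouk): min(18, 19) = 18
n3.3 (Farouk): min(4, 3, 5) = 3
n3.4 (Farouk): min(2, -5, -17) = -17
n3 (Lin): max(-16, 18, 3, -17) = 18
n0 (Farouk): min(-12, -14, 18) = -14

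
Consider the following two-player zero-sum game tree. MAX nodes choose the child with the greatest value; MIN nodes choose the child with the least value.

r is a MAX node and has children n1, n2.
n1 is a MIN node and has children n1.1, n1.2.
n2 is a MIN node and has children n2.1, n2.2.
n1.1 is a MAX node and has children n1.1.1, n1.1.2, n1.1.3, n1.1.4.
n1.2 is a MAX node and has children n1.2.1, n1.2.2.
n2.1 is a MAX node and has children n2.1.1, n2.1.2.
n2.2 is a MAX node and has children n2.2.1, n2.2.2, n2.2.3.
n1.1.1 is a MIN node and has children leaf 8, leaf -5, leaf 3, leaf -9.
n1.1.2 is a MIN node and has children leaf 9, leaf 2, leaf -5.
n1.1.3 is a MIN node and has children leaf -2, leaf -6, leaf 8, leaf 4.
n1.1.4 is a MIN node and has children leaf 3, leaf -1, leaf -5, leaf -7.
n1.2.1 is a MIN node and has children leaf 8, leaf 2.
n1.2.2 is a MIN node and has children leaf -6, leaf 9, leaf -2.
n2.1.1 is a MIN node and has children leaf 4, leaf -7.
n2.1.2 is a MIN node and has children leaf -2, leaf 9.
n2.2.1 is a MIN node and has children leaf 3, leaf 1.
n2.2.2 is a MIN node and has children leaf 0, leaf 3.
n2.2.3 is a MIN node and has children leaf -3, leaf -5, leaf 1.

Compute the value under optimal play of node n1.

n1.1.1 (MIN): min(8, -5, 3, -9) = -9
n1.1.2 (MIN): min(9, 2, -5) = -5
n1.1.3 (MIN): min(-2, -6, 8, 4) = -6
n1.1.4 (MIN): min(3, -1, -5, -7) = -7
n1.1 (MAX): max(-9, -5, -6, -7) = -5
n1.2.1 (MIN): min(8, 2) = 2
n1.2.2 (MIN): min(-6, 9, -2) = -6
n1.2 (MAX): max(2, -6) = 2
n1 (MIN): min(-5, 2) = -5

-5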